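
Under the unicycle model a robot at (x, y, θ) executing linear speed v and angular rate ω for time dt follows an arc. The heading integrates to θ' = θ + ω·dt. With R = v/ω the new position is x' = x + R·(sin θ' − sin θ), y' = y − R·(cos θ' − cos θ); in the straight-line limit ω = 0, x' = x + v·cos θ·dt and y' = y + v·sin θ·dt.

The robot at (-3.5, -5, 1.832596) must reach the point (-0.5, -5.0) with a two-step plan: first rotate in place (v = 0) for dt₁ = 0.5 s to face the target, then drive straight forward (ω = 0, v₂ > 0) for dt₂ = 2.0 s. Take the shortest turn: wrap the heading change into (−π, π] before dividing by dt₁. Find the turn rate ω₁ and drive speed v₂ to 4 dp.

heading to target = atan2(-5−-5, -0.5−-3.5) = 0.0000
Δθ = wrap(0.0000 − 1.8326) = -1.8326; ω₁ = Δθ/dt₁ = -3.6652
distance = √((-0.5−-3.5)² + (-5−-5)²) = 3.0000; v₂ = distance/dt₂ = 1.5000

ω₁ = -3.6652, v₂ = 1.5000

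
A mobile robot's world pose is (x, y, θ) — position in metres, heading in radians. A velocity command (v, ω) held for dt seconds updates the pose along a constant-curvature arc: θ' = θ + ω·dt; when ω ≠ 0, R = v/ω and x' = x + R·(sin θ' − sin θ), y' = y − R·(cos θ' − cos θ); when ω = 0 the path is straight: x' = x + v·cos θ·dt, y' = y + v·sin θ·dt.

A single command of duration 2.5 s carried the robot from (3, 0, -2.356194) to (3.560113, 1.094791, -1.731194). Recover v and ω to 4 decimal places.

v = -0.5000, ω = 0.2500

Δθ = -1.731194 − -2.356194 = 0.625000
ω = Δθ/dt = 0.625000/2.5 = 0.2500
R = −Δy/(cos θ' − cos θ) = -2.0000
v = R·ω = -2.0000·0.2500 = -0.5000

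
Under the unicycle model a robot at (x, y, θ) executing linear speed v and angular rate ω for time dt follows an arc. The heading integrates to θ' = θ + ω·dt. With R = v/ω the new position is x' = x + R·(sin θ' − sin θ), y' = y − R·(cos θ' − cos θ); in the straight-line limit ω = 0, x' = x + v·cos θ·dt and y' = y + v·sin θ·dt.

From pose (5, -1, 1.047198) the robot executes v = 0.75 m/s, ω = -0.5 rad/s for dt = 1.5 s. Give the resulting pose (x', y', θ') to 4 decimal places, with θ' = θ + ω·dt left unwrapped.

θ' = 1.0472 + -0.5·1.5 = 0.2972
R = v/ω = 0.75/-0.5 = -1.5000
x' = 5 + -1.5000·(sin 0.2972 − sin 1.0472) = 5.8598
y' = -1 − -1.5000·(cos 0.2972 − cos 1.0472) = -0.3158

(5.8598, -0.3158, 0.2972)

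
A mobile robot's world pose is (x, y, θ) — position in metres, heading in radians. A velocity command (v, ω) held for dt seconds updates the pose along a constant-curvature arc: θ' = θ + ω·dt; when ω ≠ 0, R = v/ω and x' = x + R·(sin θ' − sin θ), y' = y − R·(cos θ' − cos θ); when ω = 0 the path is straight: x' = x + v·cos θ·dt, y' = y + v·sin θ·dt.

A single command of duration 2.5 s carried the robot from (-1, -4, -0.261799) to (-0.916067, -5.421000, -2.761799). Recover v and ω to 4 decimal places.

Δθ = -2.761799 − -0.261799 = -2.500000
ω = Δθ/dt = -2.500000/2.5 = -1.0000
R = −Δy/(cos θ' − cos θ) = -0.7500
v = R·ω = -0.7500·-1.0000 = 0.7500

v = 0.7500, ω = -1.0000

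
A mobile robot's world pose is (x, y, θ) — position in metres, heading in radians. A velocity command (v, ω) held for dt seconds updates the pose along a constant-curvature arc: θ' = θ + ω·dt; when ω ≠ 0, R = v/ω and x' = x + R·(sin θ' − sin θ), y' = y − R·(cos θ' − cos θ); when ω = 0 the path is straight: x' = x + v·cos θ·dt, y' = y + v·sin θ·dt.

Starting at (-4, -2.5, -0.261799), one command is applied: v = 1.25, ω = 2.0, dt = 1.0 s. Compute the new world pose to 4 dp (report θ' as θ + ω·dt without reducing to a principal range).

(-3.2220, -1.7922, 1.7382)

θ' = -0.2618 + 2.0·1.0 = 1.7382
R = v/ω = 1.25/2.0 = 0.6250
x' = -4 + 0.6250·(sin 1.7382 − sin -0.2618) = -3.2220
y' = -2.5 − 0.6250·(cos 1.7382 − cos -0.2618) = -1.7922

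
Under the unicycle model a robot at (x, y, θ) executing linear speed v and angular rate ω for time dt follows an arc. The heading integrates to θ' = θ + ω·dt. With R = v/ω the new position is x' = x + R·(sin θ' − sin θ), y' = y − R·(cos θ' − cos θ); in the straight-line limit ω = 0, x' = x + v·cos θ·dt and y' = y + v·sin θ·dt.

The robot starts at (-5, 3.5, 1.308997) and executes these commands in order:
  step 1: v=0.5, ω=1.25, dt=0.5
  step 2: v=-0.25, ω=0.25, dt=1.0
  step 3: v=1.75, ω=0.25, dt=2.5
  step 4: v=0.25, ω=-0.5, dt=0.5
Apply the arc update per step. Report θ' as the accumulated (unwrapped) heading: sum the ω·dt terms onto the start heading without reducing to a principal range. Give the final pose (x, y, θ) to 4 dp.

(-8.4465, 6.1685, 2.5590)

step 1: θ'=1.9340 (R=0.4000) → pose (-5.0125, 3.7456, 1.9340)
step 2: θ'=2.1840 (R=-1.0000) → pose (-4.8955, 3.5254, 2.1840)
step 3: θ'=2.8090 (R=7.0000) → pose (-8.3347, 6.1134, 2.8090)
step 4: θ'=2.5590 (R=-0.5000) → pose (-8.4465, 6.1685, 2.5590)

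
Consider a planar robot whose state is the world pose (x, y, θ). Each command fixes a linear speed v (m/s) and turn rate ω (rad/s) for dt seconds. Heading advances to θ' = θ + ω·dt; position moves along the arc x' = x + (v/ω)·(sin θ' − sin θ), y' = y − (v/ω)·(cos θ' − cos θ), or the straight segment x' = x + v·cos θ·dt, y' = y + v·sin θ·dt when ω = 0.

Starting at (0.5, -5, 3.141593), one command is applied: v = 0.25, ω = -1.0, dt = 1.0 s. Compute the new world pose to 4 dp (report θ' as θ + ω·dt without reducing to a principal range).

(0.2896, -4.8851, 2.1416)

θ' = 3.1416 + -1.0·1.0 = 2.1416
R = v/ω = 0.25/-1.0 = -0.2500
x' = 0.5 + -0.2500·(sin 2.1416 − sin 3.1416) = 0.2896
y' = -5 − -0.2500·(cos 2.1416 − cos 3.1416) = -4.8851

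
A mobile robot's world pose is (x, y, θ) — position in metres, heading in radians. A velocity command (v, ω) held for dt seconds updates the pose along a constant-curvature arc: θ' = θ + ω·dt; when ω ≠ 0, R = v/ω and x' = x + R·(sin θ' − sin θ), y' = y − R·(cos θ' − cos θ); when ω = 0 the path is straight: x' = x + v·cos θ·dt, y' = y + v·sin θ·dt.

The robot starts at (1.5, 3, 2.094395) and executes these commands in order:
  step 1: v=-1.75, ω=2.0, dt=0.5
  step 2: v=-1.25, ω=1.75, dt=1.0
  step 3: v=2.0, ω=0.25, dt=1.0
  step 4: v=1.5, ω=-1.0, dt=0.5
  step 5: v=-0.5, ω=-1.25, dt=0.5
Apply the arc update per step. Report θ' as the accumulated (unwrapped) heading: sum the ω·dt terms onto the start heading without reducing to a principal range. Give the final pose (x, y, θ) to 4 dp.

step 1: θ'=3.0944 (R=-0.8750) → pose (2.2165, 2.5635, 3.0944)
step 2: θ'=4.8444 (R=-0.7143) → pose (2.9583, 3.3710, 4.8444)
step 3: θ'=5.0944 (R=8.0000) → pose (3.4653, 1.4417, 5.0944)
step 4: θ'=4.5944 (R=-1.5000) → pose (3.5630, 0.7059, 4.5944)
step 5: θ'=3.9694 (R=0.4000) → pose (3.6656, 0.9295, 3.9694)

(3.6656, 0.9295, 3.9694)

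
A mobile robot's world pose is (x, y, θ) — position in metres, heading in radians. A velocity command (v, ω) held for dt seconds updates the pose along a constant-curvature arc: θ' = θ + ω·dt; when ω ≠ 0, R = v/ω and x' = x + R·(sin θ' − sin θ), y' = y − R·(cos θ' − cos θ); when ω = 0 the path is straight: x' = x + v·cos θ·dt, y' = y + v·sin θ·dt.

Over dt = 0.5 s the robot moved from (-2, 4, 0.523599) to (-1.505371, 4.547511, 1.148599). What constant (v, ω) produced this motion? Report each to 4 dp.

Δθ = 1.148599 − 0.523599 = 0.625000
ω = Δθ/dt = 0.625000/0.5 = 1.2500
R = −Δy/(cos θ' − cos θ) = 1.2000
v = R·ω = 1.2000·1.2500 = 1.5000

v = 1.5000, ω = 1.2500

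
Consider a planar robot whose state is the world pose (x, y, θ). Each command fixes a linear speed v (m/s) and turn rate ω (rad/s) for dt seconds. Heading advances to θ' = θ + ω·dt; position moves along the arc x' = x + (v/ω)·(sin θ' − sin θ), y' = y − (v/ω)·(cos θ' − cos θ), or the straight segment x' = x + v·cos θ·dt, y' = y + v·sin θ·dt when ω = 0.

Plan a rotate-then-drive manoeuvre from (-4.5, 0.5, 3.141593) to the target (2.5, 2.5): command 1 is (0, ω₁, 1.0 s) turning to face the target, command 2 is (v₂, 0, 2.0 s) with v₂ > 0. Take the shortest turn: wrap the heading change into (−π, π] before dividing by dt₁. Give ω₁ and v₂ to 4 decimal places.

heading to target = atan2(2.5−0.5, 2.5−-4.5) = 0.2783
Δθ = wrap(0.2783 − 3.1416) = -2.8633; ω₁ = Δθ/dt₁ = -2.8633
distance = √((2.5−-4.5)² + (2.5−0.5)²) = 7.2801; v₂ = distance/dt₂ = 3.6401

ω₁ = -2.8633, v₂ = 3.6401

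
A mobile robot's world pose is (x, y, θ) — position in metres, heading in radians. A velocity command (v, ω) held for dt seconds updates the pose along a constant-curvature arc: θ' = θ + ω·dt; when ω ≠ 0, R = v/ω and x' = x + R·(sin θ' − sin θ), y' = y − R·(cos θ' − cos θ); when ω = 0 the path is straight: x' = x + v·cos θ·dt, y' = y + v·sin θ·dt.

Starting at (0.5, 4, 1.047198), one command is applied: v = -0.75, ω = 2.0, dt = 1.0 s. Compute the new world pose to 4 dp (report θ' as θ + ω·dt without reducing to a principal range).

(0.7894, 3.4392, 3.0472)

θ' = 1.0472 + 2.0·1.0 = 3.0472
R = v/ω = -0.75/2.0 = -0.3750
x' = 0.5 + -0.3750·(sin 3.0472 − sin 1.0472) = 0.7894
y' = 4 − -0.3750·(cos 3.0472 − cos 1.0472) = 3.4392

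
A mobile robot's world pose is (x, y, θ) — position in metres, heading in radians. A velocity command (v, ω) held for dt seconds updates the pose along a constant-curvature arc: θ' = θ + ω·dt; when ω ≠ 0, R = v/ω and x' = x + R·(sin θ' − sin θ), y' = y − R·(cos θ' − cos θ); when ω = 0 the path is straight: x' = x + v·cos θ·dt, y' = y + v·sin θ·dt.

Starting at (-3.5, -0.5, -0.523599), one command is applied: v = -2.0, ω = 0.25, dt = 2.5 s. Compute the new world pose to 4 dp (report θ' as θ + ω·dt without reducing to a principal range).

θ' = -0.5236 + 0.25·2.5 = 0.1014
R = v/ω = -2.0/0.25 = -8.0000
x' = -3.5 + -8.0000·(sin 0.1014 − sin -0.5236) = -8.3098
y' = -0.5 − -8.0000·(cos 0.1014 − cos -0.5236) = 0.5307

(-8.3098, 0.5307, 0.1014)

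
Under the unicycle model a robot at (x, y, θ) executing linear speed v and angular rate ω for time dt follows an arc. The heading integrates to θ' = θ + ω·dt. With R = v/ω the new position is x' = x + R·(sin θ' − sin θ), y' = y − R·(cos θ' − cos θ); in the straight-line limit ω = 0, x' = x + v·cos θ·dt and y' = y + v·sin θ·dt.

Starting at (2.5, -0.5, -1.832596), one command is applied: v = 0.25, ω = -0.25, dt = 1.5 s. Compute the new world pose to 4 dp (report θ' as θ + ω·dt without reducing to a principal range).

(2.3381, -0.8358, -2.2076)

θ' = -1.8326 + -0.25·1.5 = -2.2076
R = v/ω = 0.25/-0.25 = -1.0000
x' = 2.5 + -1.0000·(sin -2.2076 − sin -1.8326) = 2.3381
y' = -0.5 − -1.0000·(cos -2.2076 − cos -1.8326) = -0.8358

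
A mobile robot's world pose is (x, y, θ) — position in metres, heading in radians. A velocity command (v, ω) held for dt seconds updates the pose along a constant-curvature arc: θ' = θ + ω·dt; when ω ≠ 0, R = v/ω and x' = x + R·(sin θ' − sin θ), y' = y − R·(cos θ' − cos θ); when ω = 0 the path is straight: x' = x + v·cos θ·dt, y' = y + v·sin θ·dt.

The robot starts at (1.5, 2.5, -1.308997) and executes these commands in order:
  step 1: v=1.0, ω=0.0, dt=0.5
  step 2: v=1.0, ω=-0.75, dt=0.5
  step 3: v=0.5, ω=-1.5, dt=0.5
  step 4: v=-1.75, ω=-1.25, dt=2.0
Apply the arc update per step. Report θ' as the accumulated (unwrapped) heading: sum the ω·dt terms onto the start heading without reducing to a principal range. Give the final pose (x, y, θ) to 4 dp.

step 1: θ'=-1.3090 (straight) → pose (1.6294, 2.0170, -1.3090)
step 2: θ'=-1.6840 (R=-1.3333) → pose (1.6663, 1.5213, -1.6840)
step 3: θ'=-2.4340 (R=-0.3333) → pose (1.5518, 1.3057, -2.4340)
step 4: θ'=-4.9340 (R=1.4000) → pose (3.8276, -0.0659, -4.9340)

(3.8276, -0.0659, -4.9340)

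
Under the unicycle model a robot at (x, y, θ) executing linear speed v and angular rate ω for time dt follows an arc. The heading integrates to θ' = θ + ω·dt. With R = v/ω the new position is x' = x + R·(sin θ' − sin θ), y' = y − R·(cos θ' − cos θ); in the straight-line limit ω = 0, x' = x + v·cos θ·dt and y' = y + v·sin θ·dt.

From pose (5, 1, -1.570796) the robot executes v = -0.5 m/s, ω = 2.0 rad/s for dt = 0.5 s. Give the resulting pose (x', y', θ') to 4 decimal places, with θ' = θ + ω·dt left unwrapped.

(4.8851, 1.2104, -0.5708)

θ' = -1.5708 + 2.0·0.5 = -0.5708
R = v/ω = -0.5/2.0 = -0.2500
x' = 5 + -0.2500·(sin -0.5708 − sin -1.5708) = 4.8851
y' = 1 − -0.2500·(cos -0.5708 − cos -1.5708) = 1.2104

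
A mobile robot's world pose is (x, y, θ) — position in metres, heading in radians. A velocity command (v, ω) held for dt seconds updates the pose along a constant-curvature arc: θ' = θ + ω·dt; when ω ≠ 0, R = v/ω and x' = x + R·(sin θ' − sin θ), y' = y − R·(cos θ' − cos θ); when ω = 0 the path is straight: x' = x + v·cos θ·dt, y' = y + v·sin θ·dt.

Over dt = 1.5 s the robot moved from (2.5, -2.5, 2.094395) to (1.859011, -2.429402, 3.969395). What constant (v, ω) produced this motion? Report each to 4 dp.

Δθ = 3.969395 − 2.094395 = 1.875000
ω = Δθ/dt = 1.875000/1.5 = 1.2500
R = Δx/(sin θ' − sin θ) = 0.4000
v = R·ω = 0.4000·1.2500 = 0.5000

v = 0.5000, ω = 1.2500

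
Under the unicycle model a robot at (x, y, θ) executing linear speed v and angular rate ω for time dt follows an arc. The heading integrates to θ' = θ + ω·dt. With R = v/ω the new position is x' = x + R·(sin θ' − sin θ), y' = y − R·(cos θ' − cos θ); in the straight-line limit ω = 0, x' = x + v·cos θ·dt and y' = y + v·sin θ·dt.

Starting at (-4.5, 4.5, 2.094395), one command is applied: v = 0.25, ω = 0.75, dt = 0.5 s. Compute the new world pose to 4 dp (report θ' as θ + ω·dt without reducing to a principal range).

(-4.5811, 4.5942, 2.4694)

θ' = 2.0944 + 0.75·0.5 = 2.4694
R = v/ω = 0.25/0.75 = 0.3333
x' = -4.5 + 0.3333·(sin 2.4694 − sin 2.0944) = -4.5811
y' = 4.5 − 0.3333·(cos 2.4694 − cos 2.0944) = 4.5942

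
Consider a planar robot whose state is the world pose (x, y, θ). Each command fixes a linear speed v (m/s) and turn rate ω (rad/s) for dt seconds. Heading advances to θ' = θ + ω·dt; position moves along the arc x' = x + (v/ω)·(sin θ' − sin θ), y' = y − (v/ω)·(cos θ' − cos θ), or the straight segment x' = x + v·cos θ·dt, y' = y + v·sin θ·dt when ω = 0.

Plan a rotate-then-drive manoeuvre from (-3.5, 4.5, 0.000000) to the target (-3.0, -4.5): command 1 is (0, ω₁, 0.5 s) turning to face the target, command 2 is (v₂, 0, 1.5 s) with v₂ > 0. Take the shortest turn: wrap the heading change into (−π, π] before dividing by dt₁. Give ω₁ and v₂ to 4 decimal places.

ω₁ = -3.0306, v₂ = 6.0093

heading to target = atan2(-4.5−4.5, -3−-3.5) = -1.5153
Δθ = wrap(-1.5153 − 0.0000) = -1.5153; ω₁ = Δθ/dt₁ = -3.0306
distance = √((-3−-3.5)² + (-4.5−4.5)²) = 9.0139; v₂ = distance/dt₂ = 6.0093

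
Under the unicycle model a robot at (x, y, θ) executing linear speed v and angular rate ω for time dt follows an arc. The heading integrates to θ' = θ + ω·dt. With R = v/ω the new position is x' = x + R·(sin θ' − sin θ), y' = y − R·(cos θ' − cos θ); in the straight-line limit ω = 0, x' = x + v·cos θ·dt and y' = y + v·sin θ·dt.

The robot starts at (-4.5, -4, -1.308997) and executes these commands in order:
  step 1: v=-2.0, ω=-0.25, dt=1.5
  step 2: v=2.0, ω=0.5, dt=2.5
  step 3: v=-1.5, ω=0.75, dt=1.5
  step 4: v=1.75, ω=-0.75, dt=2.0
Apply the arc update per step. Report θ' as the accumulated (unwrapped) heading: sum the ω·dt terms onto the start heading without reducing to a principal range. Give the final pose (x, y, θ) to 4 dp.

step 1: θ'=-1.6840 (R=8.0000) → pose (-4.7214, -1.0258, -1.6840)
step 2: θ'=-0.4340 (R=4.0000) → pose (-2.4290, -5.1068, -0.4340)
step 3: θ'=0.6910 (R=-2.0000) → pose (-4.5446, -5.3802, 0.6910)
step 4: θ'=-0.8090 (R=-2.3333) → pose (-1.3692, -5.5677, -0.8090)

(-1.3692, -5.5677, -0.8090)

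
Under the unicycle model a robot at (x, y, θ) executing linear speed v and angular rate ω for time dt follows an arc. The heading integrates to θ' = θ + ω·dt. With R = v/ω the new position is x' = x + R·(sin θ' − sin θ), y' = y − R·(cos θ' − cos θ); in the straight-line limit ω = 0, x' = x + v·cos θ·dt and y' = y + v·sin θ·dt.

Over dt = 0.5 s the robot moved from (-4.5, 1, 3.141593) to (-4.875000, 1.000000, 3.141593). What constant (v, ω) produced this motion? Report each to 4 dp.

v = 0.7500, ω = 0.0000

Δθ = 3.141593 − 3.141593 = 0.000000
ω = Δθ/dt = 0.000000/0.5 = 0.0000
ω = 0 → v = (Δx·cos θ + Δy·sin θ)/dt = 0.7500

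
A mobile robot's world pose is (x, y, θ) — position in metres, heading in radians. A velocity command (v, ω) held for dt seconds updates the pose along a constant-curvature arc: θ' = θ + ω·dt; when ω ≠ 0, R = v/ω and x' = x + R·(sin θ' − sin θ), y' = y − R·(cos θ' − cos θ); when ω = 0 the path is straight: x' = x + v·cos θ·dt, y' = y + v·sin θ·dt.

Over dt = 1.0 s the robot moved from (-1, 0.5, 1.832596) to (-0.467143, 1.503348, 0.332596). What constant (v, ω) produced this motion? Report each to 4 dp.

v = 1.2500, ω = -1.5000

Δθ = 0.332596 − 1.832596 = -1.500000
ω = Δθ/dt = -1.500000/1.0 = -1.5000
R = −Δy/(cos θ' − cos θ) = -0.8333
v = R·ω = -0.8333·-1.5000 = 1.2500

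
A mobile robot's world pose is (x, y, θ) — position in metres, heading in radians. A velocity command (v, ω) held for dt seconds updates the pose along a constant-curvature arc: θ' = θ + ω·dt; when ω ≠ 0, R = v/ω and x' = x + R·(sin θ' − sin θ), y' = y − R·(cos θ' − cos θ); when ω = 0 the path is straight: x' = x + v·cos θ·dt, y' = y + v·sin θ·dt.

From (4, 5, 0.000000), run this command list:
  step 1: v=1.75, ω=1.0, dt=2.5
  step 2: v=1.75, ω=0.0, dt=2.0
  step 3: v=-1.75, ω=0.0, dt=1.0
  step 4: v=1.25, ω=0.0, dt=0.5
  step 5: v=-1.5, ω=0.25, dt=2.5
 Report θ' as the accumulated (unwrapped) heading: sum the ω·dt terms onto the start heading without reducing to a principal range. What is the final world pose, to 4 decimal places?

step 1: θ'=2.5000 (R=1.7500) → pose (5.0473, 8.1520, 2.5000)
step 2: θ'=2.5000 (straight) → pose (2.2433, 10.2467, 2.5000)
step 3: θ'=2.5000 (straight) → pose (3.6453, 9.1993, 2.5000)
step 4: θ'=2.5000 (straight) → pose (3.1446, 9.5734, 2.5000)
step 5: θ'=3.1250 (R=-6.0000) → pose (6.6359, 8.3811, 3.1250)

(6.6359, 8.3811, 3.1250)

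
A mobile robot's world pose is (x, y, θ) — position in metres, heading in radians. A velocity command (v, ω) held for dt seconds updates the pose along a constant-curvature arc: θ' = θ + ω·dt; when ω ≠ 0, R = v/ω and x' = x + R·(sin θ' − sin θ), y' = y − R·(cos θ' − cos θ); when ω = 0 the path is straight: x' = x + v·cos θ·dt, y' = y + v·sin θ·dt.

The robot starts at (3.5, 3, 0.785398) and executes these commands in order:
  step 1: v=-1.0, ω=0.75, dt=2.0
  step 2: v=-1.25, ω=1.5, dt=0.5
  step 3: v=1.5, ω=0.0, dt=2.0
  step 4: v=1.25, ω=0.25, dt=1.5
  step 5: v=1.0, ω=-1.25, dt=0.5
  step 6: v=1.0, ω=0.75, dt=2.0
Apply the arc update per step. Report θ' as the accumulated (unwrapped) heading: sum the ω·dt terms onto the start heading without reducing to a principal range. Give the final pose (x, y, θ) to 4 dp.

step 1: θ'=2.2854 (R=-1.3333) → pose (3.4357, 1.1834, 2.2854)
step 2: θ'=3.0354 (R=-0.8333) → pose (3.9768, 0.9009, 3.0354)
step 3: θ'=3.0354 (straight) → pose (0.9937, 1.2189, 3.0354)
step 4: θ'=3.4104 (R=5.0000) → pose (-0.8642, 1.0675, 3.4104)
step 5: θ'=2.7854 (R=-0.8000) → pose (-1.3556, 1.0890, 2.7854)
step 6: θ'=4.2854 (R=1.3333) → pose (-3.0342, 0.3915, 4.2854)

(-3.0342, 0.3915, 4.2854)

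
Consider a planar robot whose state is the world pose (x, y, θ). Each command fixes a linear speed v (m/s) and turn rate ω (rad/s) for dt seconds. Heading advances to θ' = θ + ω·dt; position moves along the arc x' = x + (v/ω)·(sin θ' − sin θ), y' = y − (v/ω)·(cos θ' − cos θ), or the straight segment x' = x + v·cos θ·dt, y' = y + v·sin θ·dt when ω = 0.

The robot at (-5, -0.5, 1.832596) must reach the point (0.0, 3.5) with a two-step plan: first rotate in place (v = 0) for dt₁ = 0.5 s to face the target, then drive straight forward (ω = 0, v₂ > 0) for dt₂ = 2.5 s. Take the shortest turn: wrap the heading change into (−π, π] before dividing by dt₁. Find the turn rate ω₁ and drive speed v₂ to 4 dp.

heading to target = atan2(3.5−-0.5, 0−-5) = 0.6747
Δθ = wrap(0.6747 − 1.8326) = -1.1579; ω₁ = Δθ/dt₁ = -2.3157
distance = √((0−-5)² + (3.5−-0.5)²) = 6.4031; v₂ = distance/dt₂ = 2.5612

ω₁ = -2.3157, v₂ = 2.5612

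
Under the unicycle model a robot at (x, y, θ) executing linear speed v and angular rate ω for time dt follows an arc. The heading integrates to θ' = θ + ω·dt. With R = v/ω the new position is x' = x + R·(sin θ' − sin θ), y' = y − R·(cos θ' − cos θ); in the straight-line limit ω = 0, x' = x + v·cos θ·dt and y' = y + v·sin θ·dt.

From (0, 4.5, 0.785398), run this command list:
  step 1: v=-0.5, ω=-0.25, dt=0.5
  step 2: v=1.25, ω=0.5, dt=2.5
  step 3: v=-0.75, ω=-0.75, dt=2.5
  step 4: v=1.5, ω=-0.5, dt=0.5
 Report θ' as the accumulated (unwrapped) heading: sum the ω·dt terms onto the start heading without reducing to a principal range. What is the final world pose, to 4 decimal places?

step 1: θ'=0.6604 (R=2.0000) → pose (-0.1874, 4.3347, 0.6604)
step 2: θ'=1.9104 (R=2.5000) → pose (0.6363, 7.1419, 1.9104)
step 3: θ'=0.0354 (R=1.0000) → pose (-0.2712, 5.8094, 0.0354)
step 4: θ'=-0.2146 (R=-3.0000) → pose (0.4738, 5.7424, -0.2146)

(0.4738, 5.7424, -0.2146)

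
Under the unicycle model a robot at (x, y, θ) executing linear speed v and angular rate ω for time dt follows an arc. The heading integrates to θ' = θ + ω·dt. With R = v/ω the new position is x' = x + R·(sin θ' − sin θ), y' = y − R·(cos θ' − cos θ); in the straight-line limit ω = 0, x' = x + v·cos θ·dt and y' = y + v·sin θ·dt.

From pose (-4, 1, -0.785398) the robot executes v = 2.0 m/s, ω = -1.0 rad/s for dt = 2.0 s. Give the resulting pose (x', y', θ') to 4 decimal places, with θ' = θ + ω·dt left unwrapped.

(-4.7168, -2.2887, -2.7854)

θ' = -0.7854 + -1.0·2.0 = -2.7854
R = v/ω = 2.0/-1.0 = -2.0000
x' = -4 + -2.0000·(sin -2.7854 − sin -0.7854) = -4.7168
y' = 1 − -2.0000·(cos -2.7854 − cos -0.7854) = -2.2887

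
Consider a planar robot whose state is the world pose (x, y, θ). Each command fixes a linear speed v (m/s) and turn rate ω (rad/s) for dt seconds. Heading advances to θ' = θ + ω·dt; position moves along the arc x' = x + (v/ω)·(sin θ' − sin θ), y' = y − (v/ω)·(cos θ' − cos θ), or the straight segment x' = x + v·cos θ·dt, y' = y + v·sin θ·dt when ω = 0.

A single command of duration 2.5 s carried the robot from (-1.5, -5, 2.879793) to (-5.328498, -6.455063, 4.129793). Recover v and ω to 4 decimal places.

Δθ = 4.129793 − 2.879793 = 1.250000
ω = Δθ/dt = 1.250000/2.5 = 0.5000
R = Δx/(sin θ' − sin θ) = 3.5000
v = R·ω = 3.5000·0.5000 = 1.7500

v = 1.7500, ω = 0.5000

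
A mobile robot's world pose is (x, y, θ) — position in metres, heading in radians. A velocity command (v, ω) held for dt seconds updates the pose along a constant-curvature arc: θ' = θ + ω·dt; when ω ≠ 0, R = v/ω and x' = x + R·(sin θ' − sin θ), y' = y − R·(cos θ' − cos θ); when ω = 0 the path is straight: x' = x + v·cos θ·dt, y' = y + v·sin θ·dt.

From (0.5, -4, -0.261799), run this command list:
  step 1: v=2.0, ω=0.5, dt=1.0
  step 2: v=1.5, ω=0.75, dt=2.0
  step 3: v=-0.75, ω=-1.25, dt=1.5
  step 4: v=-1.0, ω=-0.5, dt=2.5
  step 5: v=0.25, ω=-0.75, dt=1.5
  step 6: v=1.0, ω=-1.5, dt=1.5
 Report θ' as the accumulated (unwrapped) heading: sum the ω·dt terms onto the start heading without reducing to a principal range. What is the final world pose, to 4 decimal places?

step 1: θ'=0.2382 (R=4.0000) → pose (2.4791, -4.0234, 0.2382)
step 2: θ'=1.7382 (R=2.0000) → pose (3.9792, -1.7466, 1.7382)
step 3: θ'=-0.1368 (R=0.6000) → pose (3.3058, -2.4409, -0.1368)
step 4: θ'=-1.3868 (R=2.0000) → pose (1.6123, -0.8256, -1.3868)
step 5: θ'=-2.5118 (R=-0.3333) → pose (1.4809, -1.1559, -2.5118)
step 6: θ'=-4.7618 (R=-0.6667) → pose (0.4224, -0.5842, -4.7618)

(0.4224, -0.5842, -4.7618)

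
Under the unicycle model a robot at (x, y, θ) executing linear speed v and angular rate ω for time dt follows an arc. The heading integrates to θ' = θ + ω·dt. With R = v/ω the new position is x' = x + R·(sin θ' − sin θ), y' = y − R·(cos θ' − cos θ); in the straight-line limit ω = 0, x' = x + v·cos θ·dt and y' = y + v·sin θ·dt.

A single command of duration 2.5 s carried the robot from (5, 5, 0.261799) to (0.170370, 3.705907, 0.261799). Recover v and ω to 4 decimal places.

v = -2.0000, ω = 0.0000

Δθ = 0.261799 − 0.261799 = 0.000000
ω = Δθ/dt = 0.000000/2.5 = 0.0000
ω = 0 → v = (Δx·cos θ + Δy·sin θ)/dt = -2.0000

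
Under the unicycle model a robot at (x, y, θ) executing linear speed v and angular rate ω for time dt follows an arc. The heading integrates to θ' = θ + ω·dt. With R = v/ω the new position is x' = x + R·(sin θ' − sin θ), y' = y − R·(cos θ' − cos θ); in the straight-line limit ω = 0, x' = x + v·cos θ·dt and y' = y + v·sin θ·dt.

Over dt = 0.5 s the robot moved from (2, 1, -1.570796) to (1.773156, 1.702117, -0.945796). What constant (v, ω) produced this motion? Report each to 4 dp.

v = -1.5000, ω = 1.2500

Δθ = -0.945796 − -1.570796 = 0.625000
ω = Δθ/dt = 0.625000/0.5 = 1.2500
R = −Δy/(cos θ' − cos θ) = -1.2000
v = R·ω = -1.2000·1.2500 = -1.5000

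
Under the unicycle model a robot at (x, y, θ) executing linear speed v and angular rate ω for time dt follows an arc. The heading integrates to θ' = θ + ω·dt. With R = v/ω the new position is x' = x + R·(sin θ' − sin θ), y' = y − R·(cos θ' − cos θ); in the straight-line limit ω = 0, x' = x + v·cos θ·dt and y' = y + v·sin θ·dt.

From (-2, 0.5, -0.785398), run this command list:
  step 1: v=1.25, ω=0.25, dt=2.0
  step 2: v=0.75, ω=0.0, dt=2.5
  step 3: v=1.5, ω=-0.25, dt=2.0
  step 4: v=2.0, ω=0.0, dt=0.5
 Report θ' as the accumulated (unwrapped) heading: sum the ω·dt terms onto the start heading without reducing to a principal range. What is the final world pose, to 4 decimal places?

step 1: θ'=-0.2854 (R=5.0000) → pose (0.1278, -0.7622, -0.2854)
step 2: θ'=-0.2854 (straight) → pose (1.9270, -1.2901, -0.2854)
step 3: θ'=-0.7854 (R=-6.0000) → pose (4.4804, -2.8048, -0.7854)
step 4: θ'=-0.7854 (straight) → pose (5.1875, -3.5119, -0.7854)

(5.1875, -3.5119, -0.7854)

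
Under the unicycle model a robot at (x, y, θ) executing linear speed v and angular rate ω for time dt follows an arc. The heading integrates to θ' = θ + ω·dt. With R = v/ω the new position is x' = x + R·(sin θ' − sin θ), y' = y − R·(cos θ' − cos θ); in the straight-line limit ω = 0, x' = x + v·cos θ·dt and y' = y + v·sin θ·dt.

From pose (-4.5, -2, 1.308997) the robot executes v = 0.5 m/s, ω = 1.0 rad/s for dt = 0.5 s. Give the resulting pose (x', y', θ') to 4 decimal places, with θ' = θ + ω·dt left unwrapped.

(-4.4971, -1.7526, 1.8090)

θ' = 1.3090 + 1.0·0.5 = 1.8090
R = v/ω = 0.5/1.0 = 0.5000
x' = -4.5 + 0.5000·(sin 1.8090 − sin 1.3090) = -4.4971
y' = -2 − 0.5000·(cos 1.8090 − cos 1.3090) = -1.7526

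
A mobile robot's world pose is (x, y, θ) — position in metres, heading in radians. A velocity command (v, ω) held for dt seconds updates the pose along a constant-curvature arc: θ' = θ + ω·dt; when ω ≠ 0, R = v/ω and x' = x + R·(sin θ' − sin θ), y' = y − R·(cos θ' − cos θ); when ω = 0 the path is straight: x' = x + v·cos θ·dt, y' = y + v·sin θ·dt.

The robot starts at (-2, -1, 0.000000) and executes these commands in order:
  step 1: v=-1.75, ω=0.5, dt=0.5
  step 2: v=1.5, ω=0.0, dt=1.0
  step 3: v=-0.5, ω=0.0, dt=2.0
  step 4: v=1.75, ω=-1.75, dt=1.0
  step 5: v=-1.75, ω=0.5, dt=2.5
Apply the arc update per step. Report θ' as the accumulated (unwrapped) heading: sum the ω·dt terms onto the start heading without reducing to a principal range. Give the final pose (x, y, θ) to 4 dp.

step 1: θ'=0.2500 (R=-3.5000) → pose (-2.8659, -1.1088, 0.2500)
step 2: θ'=0.2500 (straight) → pose (-1.4125, -0.7377, 0.2500)
step 3: θ'=0.2500 (straight) → pose (-2.3815, -0.9851, 0.2500)
step 4: θ'=-1.5000 (R=-1.0000) → pose (-1.1366, -1.8833, -1.5000)
step 5: θ'=-0.2500 (R=-3.5000) → pose (-3.7619, 1.2603, -0.2500)

(-3.7619, 1.2603, -0.2500)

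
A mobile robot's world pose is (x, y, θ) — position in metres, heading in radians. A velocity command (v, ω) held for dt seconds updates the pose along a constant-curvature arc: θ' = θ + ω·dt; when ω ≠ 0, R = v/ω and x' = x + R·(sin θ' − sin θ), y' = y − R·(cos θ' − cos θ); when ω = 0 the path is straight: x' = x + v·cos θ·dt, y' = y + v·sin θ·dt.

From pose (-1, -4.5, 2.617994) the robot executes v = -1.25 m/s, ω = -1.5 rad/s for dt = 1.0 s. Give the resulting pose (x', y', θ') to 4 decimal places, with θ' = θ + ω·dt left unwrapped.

θ' = 2.6180 + -1.5·1.0 = 1.1180
R = v/ω = -1.25/-1.5 = 0.8333
x' = -1 + 0.8333·(sin 1.1180 − sin 2.6180) = -0.6673
y' = -4.5 − 0.8333·(cos 1.1180 − cos 2.6180) = -5.5863

(-0.6673, -5.5863, 1.1180)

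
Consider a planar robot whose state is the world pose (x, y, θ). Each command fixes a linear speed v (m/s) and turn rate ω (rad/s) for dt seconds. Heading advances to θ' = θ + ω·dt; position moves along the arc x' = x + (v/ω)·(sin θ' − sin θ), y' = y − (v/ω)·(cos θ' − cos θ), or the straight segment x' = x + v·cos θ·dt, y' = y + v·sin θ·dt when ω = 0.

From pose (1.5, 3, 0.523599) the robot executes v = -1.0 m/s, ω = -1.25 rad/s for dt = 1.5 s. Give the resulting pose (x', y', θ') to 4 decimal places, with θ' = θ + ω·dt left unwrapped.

(0.3192, 3.5187, -1.3514)

θ' = 0.5236 + -1.25·1.5 = -1.3514
R = v/ω = -1.0/-1.25 = 0.8000
x' = 1.5 + 0.8000·(sin -1.3514 − sin 0.5236) = 0.3192
y' = 3 − 0.8000·(cos -1.3514 − cos 0.5236) = 3.5187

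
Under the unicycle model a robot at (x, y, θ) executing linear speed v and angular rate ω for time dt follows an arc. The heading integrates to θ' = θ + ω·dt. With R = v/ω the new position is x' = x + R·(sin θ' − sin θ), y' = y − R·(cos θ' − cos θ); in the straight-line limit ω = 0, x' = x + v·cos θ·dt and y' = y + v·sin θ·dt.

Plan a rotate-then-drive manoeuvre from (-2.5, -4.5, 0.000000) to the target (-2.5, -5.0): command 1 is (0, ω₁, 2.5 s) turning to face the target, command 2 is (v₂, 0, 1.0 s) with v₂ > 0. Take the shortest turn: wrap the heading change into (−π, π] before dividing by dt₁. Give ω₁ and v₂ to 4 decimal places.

heading to target = atan2(-5−-4.5, -2.5−-2.5) = -1.5708
Δθ = wrap(-1.5708 − 0.0000) = -1.5708; ω₁ = Δθ/dt₁ = -0.6283
distance = √((-2.5−-2.5)² + (-5−-4.5)²) = 0.5000; v₂ = distance/dt₂ = 0.5000

ω₁ = -0.6283, v₂ = 0.5000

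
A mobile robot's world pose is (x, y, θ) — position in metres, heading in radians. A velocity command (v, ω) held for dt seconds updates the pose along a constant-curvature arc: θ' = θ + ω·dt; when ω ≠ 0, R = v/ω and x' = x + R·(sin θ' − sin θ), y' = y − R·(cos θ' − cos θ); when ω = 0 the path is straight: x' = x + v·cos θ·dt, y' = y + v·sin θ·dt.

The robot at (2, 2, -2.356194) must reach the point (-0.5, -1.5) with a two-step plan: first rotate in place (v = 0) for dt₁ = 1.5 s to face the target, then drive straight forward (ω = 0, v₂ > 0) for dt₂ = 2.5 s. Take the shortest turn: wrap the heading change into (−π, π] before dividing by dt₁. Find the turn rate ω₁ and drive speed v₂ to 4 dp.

ω₁ = 0.1101, v₂ = 1.7205

heading to target = atan2(-1.5−2, -0.5−2) = -2.1910
Δθ = wrap(-2.1910 − -2.3562) = 0.1651; ω₁ = Δθ/dt₁ = 0.1101
distance = √((-0.5−2)² + (-1.5−2)²) = 4.3012; v₂ = distance/dt₂ = 1.7205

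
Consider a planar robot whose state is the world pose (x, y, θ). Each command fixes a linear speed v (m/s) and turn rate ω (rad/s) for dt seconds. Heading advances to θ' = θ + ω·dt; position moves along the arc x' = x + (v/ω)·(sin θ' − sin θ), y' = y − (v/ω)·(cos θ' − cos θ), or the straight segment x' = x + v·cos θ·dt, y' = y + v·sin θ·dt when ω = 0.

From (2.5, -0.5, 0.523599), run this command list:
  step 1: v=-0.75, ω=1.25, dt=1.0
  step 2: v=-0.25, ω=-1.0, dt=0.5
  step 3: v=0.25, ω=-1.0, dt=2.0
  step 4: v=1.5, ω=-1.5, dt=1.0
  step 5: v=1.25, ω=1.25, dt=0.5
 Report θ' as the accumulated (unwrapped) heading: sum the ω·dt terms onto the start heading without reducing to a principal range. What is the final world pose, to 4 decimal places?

step 1: θ'=1.7736 (R=-0.6000) → pose (2.2123, -1.1405, 1.7736)
step 2: θ'=1.2736 (R=0.2500) → pose (2.2065, -1.2640, 1.2736)
step 3: θ'=-0.7264 (R=-0.2500) → pose (2.6115, -1.1503, -0.7264)
step 4: θ'=-2.2264 (R=-1.0000) → pose (2.7400, -2.5076, -2.2264)
step 5: θ'=-1.6014 (R=1.0000) → pose (2.5332, -3.0866, -1.6014)

(2.5332, -3.0866, -1.6014)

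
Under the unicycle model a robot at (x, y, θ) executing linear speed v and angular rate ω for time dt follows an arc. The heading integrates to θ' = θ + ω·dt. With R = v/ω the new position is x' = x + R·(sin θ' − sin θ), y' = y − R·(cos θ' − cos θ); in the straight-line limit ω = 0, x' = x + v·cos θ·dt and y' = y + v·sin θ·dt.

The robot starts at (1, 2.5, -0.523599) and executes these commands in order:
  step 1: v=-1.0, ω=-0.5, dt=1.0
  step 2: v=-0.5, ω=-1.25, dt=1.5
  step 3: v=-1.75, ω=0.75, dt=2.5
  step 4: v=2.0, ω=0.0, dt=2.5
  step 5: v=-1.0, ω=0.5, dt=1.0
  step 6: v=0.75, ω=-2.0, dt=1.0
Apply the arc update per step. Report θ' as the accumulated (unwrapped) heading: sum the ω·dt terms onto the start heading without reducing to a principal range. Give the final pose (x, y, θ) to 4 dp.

(3.8919, 3.0578, -2.5236)

step 1: θ'=-1.0236 (R=2.0000) → pose (0.2920, 3.1915, -1.0236)
step 2: θ'=-2.8986 (R=0.4000) → pose (0.5374, 3.7878, -2.8986)
step 3: θ'=-1.0236 (R=-2.3333) → pose (1.9686, 7.2666, -1.0236)
step 4: θ'=-1.0236 (straight) → pose (4.5701, 2.9967, -1.0236)
step 5: θ'=-0.5236 (R=-2.0000) → pose (3.8621, 3.6882, -0.5236)
step 6: θ'=-2.5236 (R=-0.3750) → pose (3.8919, 3.0578, -2.5236)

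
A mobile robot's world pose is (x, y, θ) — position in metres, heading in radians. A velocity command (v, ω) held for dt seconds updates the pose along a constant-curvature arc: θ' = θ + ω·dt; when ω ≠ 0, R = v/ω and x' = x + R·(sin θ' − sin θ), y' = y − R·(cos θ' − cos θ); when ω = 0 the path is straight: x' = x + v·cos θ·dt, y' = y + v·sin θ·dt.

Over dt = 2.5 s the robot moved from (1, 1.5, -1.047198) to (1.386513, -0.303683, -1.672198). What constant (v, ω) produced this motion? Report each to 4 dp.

v = 0.7500, ω = -0.2500

Δθ = -1.672198 − -1.047198 = -0.625000
ω = Δθ/dt = -0.625000/2.5 = -0.2500
R = −Δy/(cos θ' − cos θ) = -3.0000
v = R·ω = -3.0000·-0.2500 = 0.7500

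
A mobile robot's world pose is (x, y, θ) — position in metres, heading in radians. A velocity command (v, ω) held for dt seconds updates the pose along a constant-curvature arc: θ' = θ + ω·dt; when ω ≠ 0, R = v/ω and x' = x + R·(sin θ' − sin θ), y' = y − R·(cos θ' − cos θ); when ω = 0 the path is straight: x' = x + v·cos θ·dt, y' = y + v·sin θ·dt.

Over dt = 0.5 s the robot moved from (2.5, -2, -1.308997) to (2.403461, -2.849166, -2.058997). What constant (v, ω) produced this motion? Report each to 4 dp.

Δθ = -2.058997 − -1.308997 = -0.750000
ω = Δθ/dt = -0.750000/0.5 = -1.5000
R = −Δy/(cos θ' − cos θ) = -1.1667
v = R·ω = -1.1667·-1.5000 = 1.7500

v = 1.7500, ω = -1.5000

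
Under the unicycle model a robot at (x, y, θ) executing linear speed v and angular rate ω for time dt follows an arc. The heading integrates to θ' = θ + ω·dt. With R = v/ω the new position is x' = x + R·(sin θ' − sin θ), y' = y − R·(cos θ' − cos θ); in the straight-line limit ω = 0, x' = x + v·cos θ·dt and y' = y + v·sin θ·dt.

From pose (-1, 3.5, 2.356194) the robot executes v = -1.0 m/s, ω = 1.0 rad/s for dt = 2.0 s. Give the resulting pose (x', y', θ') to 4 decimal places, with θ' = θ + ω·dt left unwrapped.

θ' = 2.3562 + 1.0·2.0 = 4.3562
R = v/ω = -1.0/1.0 = -1.0000
x' = -1 + -1.0000·(sin 4.3562 − sin 2.3562) = 0.6443
y' = 3.5 − -1.0000·(cos 4.3562 − cos 2.3562) = 3.8584

(0.6443, 3.8584, 4.3562)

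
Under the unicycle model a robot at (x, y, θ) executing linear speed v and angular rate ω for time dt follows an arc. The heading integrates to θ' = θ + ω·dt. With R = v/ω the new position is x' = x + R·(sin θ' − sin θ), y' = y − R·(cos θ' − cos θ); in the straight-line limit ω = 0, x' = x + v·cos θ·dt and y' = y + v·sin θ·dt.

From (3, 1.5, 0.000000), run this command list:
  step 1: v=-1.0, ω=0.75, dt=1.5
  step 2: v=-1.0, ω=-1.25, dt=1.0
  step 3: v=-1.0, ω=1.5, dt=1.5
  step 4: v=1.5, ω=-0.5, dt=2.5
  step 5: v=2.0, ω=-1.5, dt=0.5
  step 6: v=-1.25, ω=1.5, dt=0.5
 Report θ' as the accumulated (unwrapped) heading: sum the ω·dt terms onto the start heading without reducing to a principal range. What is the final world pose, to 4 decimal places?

step 1: θ'=1.1250 (R=-1.3333) → pose (1.7970, 0.7416, 1.1250)
step 2: θ'=-0.1250 (R=0.8000) → pose (0.9754, 0.2928, -0.1250)
step 3: θ'=2.1250 (R=-0.6667) → pose (0.3254, -0.7196, 2.1250)
step 4: θ'=0.8750 (R=-3.0000) → pose (0.5738, 2.7822, 0.8750)
step 5: θ'=0.1250 (R=-1.3333) → pose (1.4309, 3.2505, 0.1250)
step 6: θ'=0.8750 (R=-0.8333) → pose (0.8952, 2.9578, 0.8750)

(0.8952, 2.9578, 0.8750)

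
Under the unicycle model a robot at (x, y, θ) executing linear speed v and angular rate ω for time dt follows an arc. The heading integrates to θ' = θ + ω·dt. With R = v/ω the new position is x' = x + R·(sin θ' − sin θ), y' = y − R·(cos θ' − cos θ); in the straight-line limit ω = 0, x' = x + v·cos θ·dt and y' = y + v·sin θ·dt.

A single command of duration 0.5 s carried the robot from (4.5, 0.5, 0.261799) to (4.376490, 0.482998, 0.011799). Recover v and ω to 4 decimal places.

Δθ = 0.011799 − 0.261799 = -0.250000
ω = Δθ/dt = -0.250000/0.5 = -0.5000
R = Δx/(sin θ' − sin θ) = 0.5000
v = R·ω = 0.5000·-0.5000 = -0.2500

v = -0.2500, ω = -0.5000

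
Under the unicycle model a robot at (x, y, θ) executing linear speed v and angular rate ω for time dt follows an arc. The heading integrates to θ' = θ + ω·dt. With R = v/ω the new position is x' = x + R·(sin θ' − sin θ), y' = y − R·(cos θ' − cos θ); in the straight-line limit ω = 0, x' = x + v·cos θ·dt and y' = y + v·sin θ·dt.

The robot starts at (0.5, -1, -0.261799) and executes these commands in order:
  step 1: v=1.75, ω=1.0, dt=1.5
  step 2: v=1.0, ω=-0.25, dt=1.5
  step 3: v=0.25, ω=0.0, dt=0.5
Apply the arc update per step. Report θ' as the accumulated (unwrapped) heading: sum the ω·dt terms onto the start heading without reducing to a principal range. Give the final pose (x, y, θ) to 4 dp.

step 1: θ'=1.2382 (R=1.7500) → pose (2.6070, 0.1190, 1.2382)
step 2: θ'=0.8632 (R=-4.0000) → pose (3.3481, 1.4130, 0.8632)
step 3: θ'=0.8632 (straight) → pose (3.4294, 1.5080, 0.8632)

(3.4294, 1.5080, 0.8632)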